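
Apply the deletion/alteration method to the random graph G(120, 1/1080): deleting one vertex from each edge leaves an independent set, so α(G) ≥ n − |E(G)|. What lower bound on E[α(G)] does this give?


E[|E(G)|] = C(120, 2)·p = 7140 · (1/1080) = 119/18.
E[α(G)] ≥ n − E[|E(G)|] = 120 − 119/18 = 2041/18.
Numerically: ≈ 113.3889.
(This is only a lower bound; the true E[α(G)] may be larger.)

E[α(G)] ≥ 2041/18 ≈ 113.3889.


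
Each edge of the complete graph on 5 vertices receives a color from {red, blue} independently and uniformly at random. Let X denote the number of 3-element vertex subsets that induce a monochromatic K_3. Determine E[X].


Let X = Σ_S X_S over the C(5, 3) = 10 subsets S of size 3, where X_S = 1 if the K_3 on S is monochromatic.
For a fixed S, the K_3 on S has C(3, 2) = 3 edges. P[all 3 edges red] = (1/2)^3, and likewise for blue, so P[monochromatic] = 2·(1/2)^3 = 2^{1 − 3} = 1/4.
Summing: E[X] = C(5, 3) · 2^{1 − 3} = 10 · 1/4 = 5/2.
Numerically: E[X] ≈ 2.5000.

E[X] = C(5,3)·2^(1−C(3,2)) = 5/2 ≈ 2.5000.


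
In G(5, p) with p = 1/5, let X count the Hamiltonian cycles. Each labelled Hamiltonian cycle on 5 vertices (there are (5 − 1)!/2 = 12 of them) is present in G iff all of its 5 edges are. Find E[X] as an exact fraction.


K_5 has (5 − 1)!/2 = 12 labelled Hamiltonian cycles.
For each such Hamiltonian cycle H, let X_H = 1 if all 5 edges of H are present in G. Then P[X_H = 1] = p^{5} = (1/5)^{5} = 1/3125.
By linearity of expectation: E[X] = Σ_H E[X_H] = 12 · p^{5} = 12 · 1/3125 = 12/3125.
Numerically: E[X] ≈ 0.00384.

E[X] = 12 · (1/5)^{5} = 12/3125 ≈ 0.00384.


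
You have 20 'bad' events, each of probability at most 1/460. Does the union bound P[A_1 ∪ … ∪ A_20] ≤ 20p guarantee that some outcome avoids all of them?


Union bound: P[∪_{i=1}^{20} A_i] ≤ Σ_i P[A_i] ≤ 20·p = 20·(1/460) = 1/23.
Numerically: 1/23 ≈ 0.0434783.
Is 1/23 < 1? YES.
Since P[∪ A_i] ≤ 1/23 < 1, the complement has P[∩ A_i^c] ≥ 1 − 1/23 = 22/23 > 0, so some outcome avoids every A_i.

20·p = 1/23 ≈ 0.0434783; existence CERTIFIED by the union bound.


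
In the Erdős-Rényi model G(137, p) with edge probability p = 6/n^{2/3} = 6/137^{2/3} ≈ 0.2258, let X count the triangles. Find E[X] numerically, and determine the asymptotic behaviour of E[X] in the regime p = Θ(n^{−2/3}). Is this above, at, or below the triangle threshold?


Number of potential triangles: C(137, 3) = 419220.
Each occurs with probability p³ ≈ (0.2258)³ ≈ 1.150834e-02.
By linearity: E[X] = C(137, 3)·p³ ≈ 419220 · 1.150834e-02 ≈ 4824.5255.
Since α = 2/3 < 1, p = c/n^{2/3} ≫ 1/n is above the triangle threshold p ~ 1/n. Asymptotically E[X] ~ (c³/6)·n^{3(1−α)} = (6³/6)·n^{1} → ∞; triangles are abundant w.h.p.

E[X] ≈ 4824.5255; in regime p = Θ(1/n^{2/3}) E[X] diverges (above the triangle threshold p ~ 1/n).


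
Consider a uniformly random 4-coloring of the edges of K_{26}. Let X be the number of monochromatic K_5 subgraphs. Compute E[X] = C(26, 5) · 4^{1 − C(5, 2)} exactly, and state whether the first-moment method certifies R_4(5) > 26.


E[X] = C(26, 5) · 4^{1 − 10} = 65780 · 4^{−9} = 65780/262144.
As a reduced fraction: E[X] = 16445/65536 ≈ 0.2509.
Is E[X] < 1? YES.
Since E[X] < 1, there exists a 4-coloring of K_{26} with no monochromatic K_5; hence R_4(5) > 26.

E[X] = 16445/65536 ≈ 0.2509; E[X] < 1, so R_4(5) > 26.


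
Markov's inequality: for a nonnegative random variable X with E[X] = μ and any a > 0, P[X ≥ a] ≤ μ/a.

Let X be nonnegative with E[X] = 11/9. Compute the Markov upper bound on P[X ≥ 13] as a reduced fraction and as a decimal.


μ = E[X] = 11/9, a = 13.
Markov: P[X ≥ 13] ≤ μ/a = (11/9)/13 = 11/117.
Numerically: ≈ 0.09402.
(Since a = 13 > μ = 1.22222, the bound 11/117 is < 1 and informative.)

P[X ≥ 13] ≤ 11/117 ≈ 0.09402.


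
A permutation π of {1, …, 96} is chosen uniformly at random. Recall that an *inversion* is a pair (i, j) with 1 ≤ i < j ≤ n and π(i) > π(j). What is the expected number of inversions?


Write X = Σ X_I over the C(96, 2) = 4560 pairs i < j, with X_I the indicator of one inversion.
There are 4560 indicators.
For each fixed pair i < j, the values π(i) and π(j) are two distinct elements of {1, …, 96} in uniformly random order; by symmetry P[π(i) > π(j)] = 1/2.
By linearity: E[X] = 4560 · (1/2) = C(96, 2) · (1/2) = 4560/2 = 2280 ≈ 2280.000.

E[X] = 2280 = 2280.000.


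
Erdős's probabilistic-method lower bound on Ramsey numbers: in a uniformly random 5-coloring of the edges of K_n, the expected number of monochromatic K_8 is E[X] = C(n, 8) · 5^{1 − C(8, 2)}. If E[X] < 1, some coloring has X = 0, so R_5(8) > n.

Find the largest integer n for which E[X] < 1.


We need C(n, 8) · 5^{1 − 28} < 1, i.e. C(n, 8) < 5^{28 − 1} = 7450580596923828125.
Check values of n near the boundary:
  n = 862: C(862, 8) = 7317951015318931845; 7317951015318931845 < 7450580596923828125? YES
  n = 863: C(863, 8) = 7386423071602617757; 7386423071602617757 < 7450580596923828125? YES
  n = 864: C(864, 8) = 7455455062926006708; 7455455062926006708 < 7450580596923828125? NO
  n = 865: C(865, 8) = 7525050909487743060; 7525050909487743060 < 7450580596923828125? NO
The largest n with C(n, 8) < 7450580596923828125 is n = 863 (where E[X] = 7386423071602617757/7450580596923828125 ≈ 0.9913889). Hence R_5(8) > 863, i.e. R_5(8) ≥ 864.

Largest n = 863; hence R_5(8) > 863.


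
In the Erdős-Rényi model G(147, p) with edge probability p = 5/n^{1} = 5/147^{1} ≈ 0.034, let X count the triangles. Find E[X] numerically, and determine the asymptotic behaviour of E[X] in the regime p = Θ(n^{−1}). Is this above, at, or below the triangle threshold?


Number of potential triangles: C(147, 3) = 518665.
Each occurs with probability p³ ≈ (0.034)³ ≈ 3.93512e-05.
By linearity: E[X] = C(147, 3)·p³ ≈ 518665 · 3.93512e-05 ≈ 20.410.
Here α = 1, so p = 5/n is exactly at the triangle threshold p ~ 1/n. Asymptotically E[X] → c³/6 = 5³/6 = 125/6 ≈ 20.833, a bounded constant. In this regime the triangle count is asymptotically Poisson(c³/6).

E[X] ≈ 20.410; in regime p = Θ(1/n^{1}) E[X] stays bounded (at the triangle threshold p ~ 1/n).


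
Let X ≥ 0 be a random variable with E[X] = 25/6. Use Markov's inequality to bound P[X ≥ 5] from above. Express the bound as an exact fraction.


μ = E[X] = 25/6, a = 5.
Markov: P[X ≥ 5] ≤ μ/a = (25/6)/5 = 5/6.
Numerically: ≈ 0.833333.
(Since a = 5 > μ = 4.166667, the bound 5/6 is < 1 and informative.)

P[X ≥ 5] ≤ 5/6 ≈ 0.833333.


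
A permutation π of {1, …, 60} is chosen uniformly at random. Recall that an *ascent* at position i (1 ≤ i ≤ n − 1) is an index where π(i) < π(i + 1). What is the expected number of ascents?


Write X = Σ X_I over i = 1, …, 59, with X_I the indicator of one ascent.
There are 59 indicators.
For each fixed i, the pair (π(i), π(i+1)) is a uniformly random ordered pair of distinct values from {1, …, 60}; by symmetry P[π(i) < π(i+1)] = 1/2.
By linearity: E[X] = 59 · (1/2) = (60 − 1) · (1/2) = 59/2 ≈ 29.500.

E[X] = 59/2 = 29.500.


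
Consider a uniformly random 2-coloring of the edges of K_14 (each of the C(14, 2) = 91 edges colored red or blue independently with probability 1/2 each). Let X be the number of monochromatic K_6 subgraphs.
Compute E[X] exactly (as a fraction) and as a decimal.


Let X = Σ_S X_S over the C(14, 6) = 3003 subsets S of size 6, where X_S = 1 if the K_6 on S is monochromatic.
For a fixed S, the K_6 on S has C(6, 2) = 15 edges. P[all 15 edges red] = (1/2)^15, and likewise for blue, so P[monochromatic] = 2·(1/2)^15 = 2^{1 − 15} = 1/16384.
Summing: E[X] = C(14, 6) · 2^{1 − 15} = 3003 · 1/16384 = 3003/16384.
Numerically: E[X] ≈ 0.18329.

E[X] = C(14,6)·2^(1−C(6,2)) = 3003/16384 ≈ 0.18329.


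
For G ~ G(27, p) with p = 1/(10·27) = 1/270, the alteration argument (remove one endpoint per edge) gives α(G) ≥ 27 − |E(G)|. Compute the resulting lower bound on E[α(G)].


E[|E(G)|] = C(27, 2)·p = 351 · (1/270) = 13/10.
E[α(G)] ≥ n − E[|E(G)|] = 27 − 13/10 = 257/10.
Numerically: ≈ 25.700.
(This is only a lower bound; the true E[α(G)] may be larger.)

E[α(G)] ≥ 257/10 ≈ 25.700.


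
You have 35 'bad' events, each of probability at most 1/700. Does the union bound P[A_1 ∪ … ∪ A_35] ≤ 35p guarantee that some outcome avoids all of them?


Union bound: P[∪_{i=1}^{35} A_i] ≤ Σ_i P[A_i] ≤ 35·p = 35·(1/700) = 1/20.
Numerically: 1/20 ≈ 0.0500.
Is 1/20 < 1? YES.
Since P[∪ A_i] ≤ 1/20 < 1, the complement has P[∩ A_i^c] ≥ 1 − 1/20 = 19/20 > 0, so some outcome avoids every A_i.

35·p = 1/20 ≈ 0.0500; existence CERTIFIED by the union bound.


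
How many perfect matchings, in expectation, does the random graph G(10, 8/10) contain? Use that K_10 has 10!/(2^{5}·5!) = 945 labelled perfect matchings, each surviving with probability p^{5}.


K_10 has 10!/(2^{5}·5!) = 945 labelled perfect matchings.
For each such perfect matching H, let X_H = 1 if all 5 edges of H are present in G. Then P[X_H = 1] = p^{5} = (4/5)^{5} = 1024/3125.
By linearity: E[X] = Σ_H E[X_H] = 945 · p^{5} = 945 · 1024/3125 = 193536/625.
Numerically: E[X] ≈ 309.66.

E[X] = 945 · (4/5)^{5} = 193536/625 ≈ 309.66.


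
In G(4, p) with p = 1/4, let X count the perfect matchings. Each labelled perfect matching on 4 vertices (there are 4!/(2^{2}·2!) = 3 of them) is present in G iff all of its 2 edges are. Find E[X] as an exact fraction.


K_4 has 4!/(2^{2}·2!) = 3 labelled perfect matchings.
For each such perfect matching H, let X_H = 1 if all 2 edges of H are present in G. Then P[X_H = 1] = p^{2} = (1/4)^{2} = 1/16.
Summing the indicators: E[X] = Σ_H E[X_H] = 3 · p^{2} = 3 · 1/16 = 3/16.
Numerically: E[X] ≈ 0.1875.

E[X] = 3 · (1/4)^{2} = 3/16 ≈ 0.1875.


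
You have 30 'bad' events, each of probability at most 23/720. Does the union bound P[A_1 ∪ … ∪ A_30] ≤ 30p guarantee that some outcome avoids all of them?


Union bound: P[∪_{i=1}^{30} A_i] ≤ Σ_i P[A_i] ≤ 30·p = 30·(23/720) = 23/24.
Numerically: 23/24 ≈ 0.9583333.
Is 23/24 < 1? YES.
Since P[∪ A_i] ≤ 23/24 < 1, the complement has P[∩ A_i^c] ≥ 1 − 23/24 = 1/24 > 0, so some outcome avoids every A_i.

30·p = 23/24 ≈ 0.9583333; existence CERTIFIED by the union bound.


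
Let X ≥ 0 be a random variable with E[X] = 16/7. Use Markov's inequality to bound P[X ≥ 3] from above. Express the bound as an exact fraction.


μ = E[X] = 16/7, a = 3.
Markov: P[X ≥ 3] ≤ μ/a = (16/7)/3 = 16/21.
Numerically: ≈ 0.762.
(Since a = 3 > μ = 2.286, the bound 16/21 is < 1 and informative.)

P[X ≥ 3] ≤ 16/21 ≈ 0.762.


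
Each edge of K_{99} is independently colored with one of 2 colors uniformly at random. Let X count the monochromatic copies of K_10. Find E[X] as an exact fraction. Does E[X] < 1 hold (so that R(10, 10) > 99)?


E[X] = C(99, 10) · 2^{1 − 45} = 15579278510796 · 2^{−44} = 15579278510796/17592186044416.
As a reduced fraction: E[X] = 3894819627699/4398046511104 ≈ 0.8856.
Is E[X] < 1? YES.
Since E[X] < 1, there exists a 2-coloring of K_{99} with no monochromatic K_10; hence R(10, 10) > 99.

E[X] = 3894819627699/4398046511104 ≈ 0.8856; E[X] < 1, so R(10, 10) > 99.


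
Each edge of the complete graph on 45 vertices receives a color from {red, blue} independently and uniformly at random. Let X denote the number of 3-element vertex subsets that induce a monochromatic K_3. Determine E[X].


Let X = Σ_S X_S over the C(45, 3) = 14190 subsets S of size 3, where X_S = 1 if the K_3 on S is monochromatic.
For a fixed S, the K_3 on S has C(3, 2) = 3 edges. P[all 3 edges red] = (1/2)^3, and likewise for blue, so P[monochromatic] = 2·(1/2)^3 = 2^{1 − 3} = 1/4.
By linearity of expectation: E[X] = C(45, 3) · 2^{1 − 3} = 14190 · 1/4 = 7095/2.
Numerically: E[X] ≈ 3547.500.

E[X] = C(45,3)·2^(1−C(3,2)) = 7095/2 ≈ 3547.500.


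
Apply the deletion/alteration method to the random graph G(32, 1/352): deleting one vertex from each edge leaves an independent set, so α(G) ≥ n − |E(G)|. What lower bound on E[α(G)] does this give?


E[|E(G)|] = C(32, 2)·p = 496 · (1/352) = 31/22.
E[α(G)] ≥ n − E[|E(G)|] = 32 − 31/22 = 673/22.
Numerically: ≈ 30.590909.
(This is only a lower bound; the true E[α(G)] may be larger.)

E[α(G)] ≥ 673/22 ≈ 30.590909.


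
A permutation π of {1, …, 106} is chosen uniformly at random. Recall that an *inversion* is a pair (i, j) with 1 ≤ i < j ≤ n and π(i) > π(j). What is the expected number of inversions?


Write X = Σ X_I over the C(106, 2) = 5565 pairs i < j, with X_I the indicator of one inversion.
There are 5565 indicators.
For each fixed pair i < j, the values π(i) and π(j) are two distinct elements of {1, …, 106} in uniformly random order; by symmetry P[π(i) > π(j)] = 1/2.
By linearity: E[X] = 5565 · (1/2) = C(106, 2) · (1/2) = 5565/2 = 5565/2 ≈ 2782.500.

E[X] = 5565/2 = 2782.500.


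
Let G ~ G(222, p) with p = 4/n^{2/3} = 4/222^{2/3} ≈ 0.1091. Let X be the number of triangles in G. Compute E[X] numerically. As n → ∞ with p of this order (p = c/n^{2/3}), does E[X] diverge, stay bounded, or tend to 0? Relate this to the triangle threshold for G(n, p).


Number of potential triangles: C(222, 3) = 1798940.
Each occurs with probability p³ ≈ (0.1091)³ ≈ 1.29859589e-03.
By linearity: E[X] = C(222, 3)·p³ ≈ 1798940 · 1.29859589e-03 ≈ 2336.096096.
Since α = 2/3 < 1, p = c/n^{2/3} ≫ 1/n is above the triangle threshold p ~ 1/n. Asymptotically E[X] ~ (c³/6)·n^{3(1−α)} = (4³/6)·n^{1} → ∞; triangles are abundant w.h.p.

E[X] ≈ 2336.096096; in regime p = Θ(1/n^{2/3}) E[X] diverges (above the triangle threshold p ~ 1/n).


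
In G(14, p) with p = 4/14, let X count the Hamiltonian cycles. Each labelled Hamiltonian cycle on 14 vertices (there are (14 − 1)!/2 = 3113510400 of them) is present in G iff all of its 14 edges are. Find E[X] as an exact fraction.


K_14 has (14 − 1)!/2 = 3113510400 labelled Hamiltonian cycles.
For each such Hamiltonian cycle H, let X_H = 1 if all 14 edges of H are present in G. Then P[X_H = 1] = p^{14} = (2/7)^{14} = 16384/678223072849.
Summing the indicators: E[X] = Σ_H E[X_H] = 3113510400 · p^{14} = 3113510400 · 16384/678223072849 = 7287393484800/96889010407.
Numerically: E[X] ≈ 75.2.

E[X] = 3113510400 · (2/7)^{14} = 7287393484800/96889010407 ≈ 75.2.


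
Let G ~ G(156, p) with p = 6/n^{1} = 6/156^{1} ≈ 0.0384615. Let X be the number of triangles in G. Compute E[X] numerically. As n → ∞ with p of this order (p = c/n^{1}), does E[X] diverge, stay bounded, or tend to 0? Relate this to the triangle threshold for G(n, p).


Number of potential triangles: C(156, 3) = 620620.
Each occurs with probability p³ ≈ (0.0384615)³ ≈ 5.68957670e-05.
By linearity: E[X] = C(156, 3)·p³ ≈ 620620 · 5.68957670e-05 ≈ 35.310651.
Here α = 1, so p = 6/n is exactly at the triangle threshold p ~ 1/n. Asymptotically E[X] → c³/6 = 6³/6 = 36 ≈ 36.000000, a bounded constant. In this regime the triangle count is asymptotically Poisson(c³/6).

E[X] ≈ 35.310651; in regime p = Θ(1/n^{1}) E[X] stays bounded (at the triangle threshold p ~ 1/n).


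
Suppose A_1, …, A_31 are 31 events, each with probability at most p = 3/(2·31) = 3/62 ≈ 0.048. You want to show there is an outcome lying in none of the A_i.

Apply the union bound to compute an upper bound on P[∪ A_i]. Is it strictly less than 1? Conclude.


Union bound: P[∪_{i=1}^{31} A_i] ≤ Σ_i P[A_i] ≤ 31·p = 31·(3/62) = 3/2.
Numerically: 3/2 ≈ 1.500.
Is 3/2 < 1? NO.
Since the bound 3/2 is ≥ 1, the union bound is uninformative here; it does NOT by itself certify existence.

31·p = 3/2 ≈ 1.500; existence NOT certified by the union bound.


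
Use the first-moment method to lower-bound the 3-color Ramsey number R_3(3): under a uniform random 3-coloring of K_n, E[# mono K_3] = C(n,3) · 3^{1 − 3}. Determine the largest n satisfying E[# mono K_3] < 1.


We need C(n, 3) · 3^{1 − 3} < 1, i.e. C(n, 3) < 3^{3 − 1} = 9.
Check values of n near the boundary:
  n = 3: C(3, 3) = 1; 1 < 9? YES
  n = 4: C(4, 3) = 4; 4 < 9? YES
  n = 5: C(5, 3) = 10; 10 < 9? NO
  n = 6: C(6, 3) = 20; 20 < 9? NO
  n = 7: C(7, 3) = 35; 35 < 9? NO
The largest n with C(n, 3) < 9 is n = 4 (where E[X] = 4/9 ≈ 0.44444). Hence R_3(3) > 4, i.e. R_3(3) ≥ 5.

Largest n = 4; hence R_3(3) > 4.


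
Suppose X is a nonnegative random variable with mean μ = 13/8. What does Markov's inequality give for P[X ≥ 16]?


μ = E[X] = 13/8, a = 16.
Markov: P[X ≥ 16] ≤ μ/a = (13/8)/16 = 13/128.
Numerically: ≈ 0.102.
(Since a = 16 > μ = 1.625, the bound 13/128 is < 1 and informative.)

P[X ≥ 16] ≤ 13/128 ≈ 0.102.


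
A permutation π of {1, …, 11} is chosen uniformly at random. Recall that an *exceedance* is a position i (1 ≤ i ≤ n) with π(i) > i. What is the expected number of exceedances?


Write X = Σ_{i=1}^{11} X_i, where X_i = 1_{π(i) > i}.
For each fixed i, π(i) is uniform over {1, …, 11} (marginal of a uniform permutation), so P[π(i) > i] = (n − i)/n. Summing: Σ_{i=1}^{11} (n − i)/n = (0 + 1 + … + 10)/11 = 11(11 − 1)/(2·11) = (11 − 1)/2.
Hence E[X] = Σ_{i=1}^{11} (11 − i)/11 = 5 ≈ 5.000.

E[X] = 5 = 5.000.


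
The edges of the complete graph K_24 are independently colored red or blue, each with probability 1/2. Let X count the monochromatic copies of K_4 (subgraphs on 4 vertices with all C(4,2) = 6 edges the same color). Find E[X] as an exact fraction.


Let X = Σ_S X_S over the C(24, 4) = 10626 subsets S of size 4, where X_S = 1 if the K_4 on S is monochromatic.
For a fixed S, the K_4 on S has C(4, 2) = 6 edges. P[all 6 edges red] = (1/2)^6, and likewise for blue, so P[monochromatic] = 2·(1/2)^6 = 2^{1 − 6} = 1/32.
By linearity: E[X] = C(24, 4) · 2^{1 − 6} = 10626 · 1/32 = 5313/16.
Numerically: E[X] ≈ 332.0625.

E[X] = C(24,4)·2^(1−C(4,2)) = 5313/16 ≈ 332.0625.


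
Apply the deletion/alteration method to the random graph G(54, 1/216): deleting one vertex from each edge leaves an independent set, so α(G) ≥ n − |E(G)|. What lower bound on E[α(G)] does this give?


E[|E(G)|] = C(54, 2)·p = 1431 · (1/216) = 53/8.
E[α(G)] ≥ n − E[|E(G)|] = 54 − 53/8 = 379/8.
Numerically: ≈ 47.375000.
(This is only a lower bound; the true E[α(G)] may be larger.)

E[α(G)] ≥ 379/8 ≈ 47.375000.


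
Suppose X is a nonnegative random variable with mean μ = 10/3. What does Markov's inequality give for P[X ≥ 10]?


μ = E[X] = 10/3, a = 10.
Markov: P[X ≥ 10] ≤ μ/a = (10/3)/10 = 1/3.
Numerically: ≈ 0.3333.
(Since a = 10 > μ = 3.3333, the bound 1/3 is < 1 and informative.)

P[X ≥ 10] ≤ 1/3 ≈ 0.3333.


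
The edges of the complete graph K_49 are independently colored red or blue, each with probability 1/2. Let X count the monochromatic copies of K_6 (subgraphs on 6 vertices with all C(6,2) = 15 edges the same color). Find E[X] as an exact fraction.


Let X = Σ_S X_S over the C(49, 6) = 13983816 subsets S of size 6, where X_S = 1 if the K_6 on S is monochromatic.
For a fixed S, the K_6 on S has C(6, 2) = 15 edges. P[all 15 edges red] = (1/2)^15, and likewise for blue, so P[monochromatic] = 2·(1/2)^15 = 2^{1 − 15} = 1/16384.
By linearity of expectation: E[X] = C(49, 6) · 2^{1 − 15} = 13983816 · 1/16384 = 1747977/2048.
Numerically: E[X] ≈ 853.504395.

E[X] = C(49,6)·2^(1−C(6,2)) = 1747977/2048 ≈ 853.504395.


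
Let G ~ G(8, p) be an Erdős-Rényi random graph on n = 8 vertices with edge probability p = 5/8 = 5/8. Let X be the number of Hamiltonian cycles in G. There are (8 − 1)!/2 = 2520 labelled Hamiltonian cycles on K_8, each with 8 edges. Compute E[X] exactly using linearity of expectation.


K_8 has (8 − 1)!/2 = 2520 labelled Hamiltonian cycles.
For each such Hamiltonian cycle H, let X_H = 1 if all 8 edges of H are present in G. Then P[X_H = 1] = p^{8} = (5/8)^{8} = 390625/16777216.
Summing the indicators: E[X] = Σ_H E[X_H] = 2520 · p^{8} = 2520 · 390625/16777216 = 123046875/2097152.
Numerically: E[X] ≈ 58.673.

E[X] = 2520 · (5/8)^{8} = 123046875/2097152 ≈ 58.673.


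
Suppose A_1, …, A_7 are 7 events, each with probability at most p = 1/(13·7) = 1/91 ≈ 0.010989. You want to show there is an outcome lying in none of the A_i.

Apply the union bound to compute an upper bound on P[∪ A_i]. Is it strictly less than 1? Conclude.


Union bound: P[∪_{i=1}^{7} A_i] ≤ Σ_i P[A_i] ≤ 7·p = 7·(1/91) = 1/13.
Numerically: 1/13 ≈ 0.076923.
Is 1/13 < 1? YES.
Since P[∪ A_i] ≤ 1/13 < 1, the complement has P[∩ A_i^c] ≥ 1 − 1/13 = 12/13 > 0, so some outcome avoids every A_i.

7·p = 1/13 ≈ 0.076923; existence CERTIFIED by the union bound.


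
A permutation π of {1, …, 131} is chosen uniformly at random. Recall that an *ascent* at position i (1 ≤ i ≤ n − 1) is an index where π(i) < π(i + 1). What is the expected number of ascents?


Write X = Σ X_I over i = 1, …, 130, with X_I the indicator of one ascent.
There are 130 indicators.
For each fixed i, the pair (π(i), π(i+1)) is a uniformly random ordered pair of distinct values from {1, …, 131}; by symmetry P[π(i) < π(i+1)] = 1/2.
By linearity: E[X] = 130 · (1/2) = (131 − 1) · (1/2) = 65 ≈ 65.000000.

E[X] = 65 = 65.000000.


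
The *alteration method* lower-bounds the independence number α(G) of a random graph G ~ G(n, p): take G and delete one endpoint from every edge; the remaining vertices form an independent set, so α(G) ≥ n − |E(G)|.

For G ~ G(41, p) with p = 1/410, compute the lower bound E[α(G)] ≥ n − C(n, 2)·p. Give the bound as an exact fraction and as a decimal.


E[|E(G)|] = C(41, 2)·p = 820 · (1/410) = 2.
E[α(G)] ≥ n − E[|E(G)|] = 41 − 2 = 39.
Numerically: ≈ 39.0000.
(This is only a lower bound; the true E[α(G)] may be larger.)

E[α(G)] ≥ 39 ≈ 39.0000.


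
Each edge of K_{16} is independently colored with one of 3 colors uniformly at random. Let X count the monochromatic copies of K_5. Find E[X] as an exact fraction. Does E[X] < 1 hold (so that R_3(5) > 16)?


E[X] = C(16, 5) · 3^{1 − 10} = 4368 · 3^{−9} = 4368/19683.
As a reduced fraction: E[X] = 1456/6561 ≈ 0.2219.
Is E[X] < 1? YES.
Since E[X] < 1, there exists a 3-coloring of K_{16} with no monochromatic K_5; hence R_3(5) > 16.

E[X] = 1456/6561 ≈ 0.2219; E[X] < 1, so R_3(5) > 16.


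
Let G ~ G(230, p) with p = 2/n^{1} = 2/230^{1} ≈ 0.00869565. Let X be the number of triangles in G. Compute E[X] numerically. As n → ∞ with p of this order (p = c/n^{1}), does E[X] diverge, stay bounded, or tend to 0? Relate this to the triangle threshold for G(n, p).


Number of potential triangles: C(230, 3) = 2001460.
Each occurs with probability p³ ≈ (0.00869565)³ ≈ 6.57516232e-07.
By linearity: E[X] = C(230, 3)·p³ ≈ 2001460 · 6.57516232e-07 ≈ 1.315992.
Here α = 1, so p = 2/n is exactly at the triangle threshold p ~ 1/n. Asymptotically E[X] → c³/6 = 2³/6 = 4/3 ≈ 1.333333, a bounded constant. In this regime the triangle count is asymptotically Poisson(c³/6).

E[X] ≈ 1.315992; in regime p = Θ(1/n^{1}) E[X] stays bounded (at the triangle threshold p ~ 1/n).


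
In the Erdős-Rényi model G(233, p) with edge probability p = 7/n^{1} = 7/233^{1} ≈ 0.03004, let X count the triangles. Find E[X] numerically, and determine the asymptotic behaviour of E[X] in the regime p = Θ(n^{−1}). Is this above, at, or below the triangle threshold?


Number of potential triangles: C(233, 3) = 2081156.
Each occurs with probability p³ ≈ (0.03004)³ ≈ 2.711605e-05.
By linearity: E[X] = C(233, 3)·p³ ≈ 2081156 · 2.711605e-05 ≈ 56.4327.
Here α = 1, so p = 7/n is exactly at the triangle threshold p ~ 1/n. Asymptotically E[X] → c³/6 = 7³/6 = 343/6 ≈ 57.1667, a bounded constant. In this regime the triangle count is asymptotically Poisson(c³/6).

E[X] ≈ 56.4327; in regime p = Θ(1/n^{1}) E[X] stays bounded (at the triangle threshold p ~ 1/n).


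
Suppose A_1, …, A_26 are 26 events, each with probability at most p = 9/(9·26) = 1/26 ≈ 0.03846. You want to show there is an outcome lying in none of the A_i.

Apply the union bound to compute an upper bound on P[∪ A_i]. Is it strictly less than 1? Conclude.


Union bound: P[∪_{i=1}^{26} A_i] ≤ Σ_i P[A_i] ≤ 26·p = 26·(1/26) = 1.
Numerically: 1 ≈ 1.00000.
Is 1 < 1? NO.
Since the bound 1 is ≥ 1, the union bound is uninformative here; it does NOT by itself certify existence.

26·p = 1 ≈ 1.00000; existence NOT certified by the union bound.


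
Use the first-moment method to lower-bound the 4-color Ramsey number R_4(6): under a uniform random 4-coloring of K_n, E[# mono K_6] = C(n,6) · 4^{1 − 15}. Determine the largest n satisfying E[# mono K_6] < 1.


We need C(n, 6) · 4^{1 − 15} < 1, i.e. C(n, 6) < 4^{15 − 1} = 268435456.
Check values of n near the boundary:
  n = 74: C(74, 6) = 185250786; 185250786 < 268435456? YES
  n = 75: C(75, 6) = 201359550; 201359550 < 268435456? YES
  n = 76: C(76, 6) = 218618940; 218618940 < 268435456? YES
  n = 77: C(77, 6) = 237093780; 237093780 < 268435456? YES
  n = 78: C(78, 6) = 256851595; 256851595 < 268435456? YES
  n = 79: C(79, 6) = 277962685; 277962685 < 268435456? NO
  n = 80: C(80, 6) = 300500200; 300500200 < 268435456? NO
  n = 81: C(81, 6) = 324540216; 324540216 < 268435456? NO
The largest n with C(n, 6) < 268435456 is n = 78 (where E[X] = 256851595/268435456 ≈ 0.9568). Hence R_4(6) > 78, i.e. R_4(6) ≥ 79.

Largest n = 78; hence R_4(6) > 78.


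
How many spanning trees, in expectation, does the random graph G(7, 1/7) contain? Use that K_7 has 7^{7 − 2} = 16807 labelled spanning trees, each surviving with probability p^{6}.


K_7 has 7^{7 − 2} = 16807 labelled spanning trees.
For each such spanning tree H, let X_H = 1 if all 6 edges of H are present in G. Then P[X_H = 1] = p^{6} = (1/7)^{6} = 1/117649.
Summing the indicators: E[X] = Σ_H E[X_H] = 16807 · p^{6} = 16807 · 1/117649 = 1/7.
Numerically: E[X] ≈ 0.14286.

E[X] = 16807 · (1/7)^{6} = 1/7 ≈ 0.14286.


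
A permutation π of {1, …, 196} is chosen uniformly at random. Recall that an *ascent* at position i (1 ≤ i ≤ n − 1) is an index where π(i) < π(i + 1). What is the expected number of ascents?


Write X = Σ X_I over i = 1, …, 195, with X_I the indicator of one ascent.
There are 195 indicators.
For each fixed i, the pair (π(i), π(i+1)) is a uniformly random ordered pair of distinct values from {1, …, 196}; by symmetry P[π(i) < π(i+1)] = 1/2.
By linearity: E[X] = 195 · (1/2) = (196 − 1) · (1/2) = 195/2 ≈ 97.500.

E[X] = 195/2 = 97.500.


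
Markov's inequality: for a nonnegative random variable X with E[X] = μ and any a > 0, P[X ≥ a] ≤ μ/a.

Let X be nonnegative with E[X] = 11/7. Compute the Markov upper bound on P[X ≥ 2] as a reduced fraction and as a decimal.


μ = E[X] = 11/7, a = 2.
Markov: P[X ≥ 2] ≤ μ/a = (11/7)/2 = 11/14.
Numerically: ≈ 0.7857.
(Since a = 2 > μ = 1.5714, the bound 11/14 is < 1 and informative.)

P[X ≥ 2] ≤ 11/14 ≈ 0.7857.


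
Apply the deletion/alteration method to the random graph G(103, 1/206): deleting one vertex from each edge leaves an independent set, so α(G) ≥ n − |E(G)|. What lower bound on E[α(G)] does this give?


E[|E(G)|] = C(103, 2)·p = 5253 · (1/206) = 51/2.
E[α(G)] ≥ n − E[|E(G)|] = 103 − 51/2 = 155/2.
Numerically: ≈ 77.500000.
(This is only a lower bound; the true E[α(G)] may be larger.)

E[α(G)] ≥ 155/2 ≈ 77.500000.


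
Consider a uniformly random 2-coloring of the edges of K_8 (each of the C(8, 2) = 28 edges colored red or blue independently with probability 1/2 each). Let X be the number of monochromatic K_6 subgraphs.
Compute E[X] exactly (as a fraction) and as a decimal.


Let X = Σ_S X_S over the C(8, 6) = 28 subsets S of size 6, where X_S = 1 if the K_6 on S is monochromatic.
For a fixed S, the K_6 on S has C(6, 2) = 15 edges. P[all 15 edges red] = (1/2)^15, and likewise for blue, so P[monochromatic] = 2·(1/2)^15 = 2^{1 − 15} = 1/16384.
By linearity of expectation: E[X] = C(8, 6) · 2^{1 − 15} = 28 · 1/16384 = 7/4096.
Numerically: E[X] ≈ 0.0017.

E[X] = C(8,6)·2^(1−C(6,2)) = 7/4096 ≈ 0.0017.


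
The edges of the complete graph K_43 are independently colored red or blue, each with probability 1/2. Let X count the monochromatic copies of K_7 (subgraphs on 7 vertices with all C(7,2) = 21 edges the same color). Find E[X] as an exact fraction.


Let X = Σ_S X_S over the C(43, 7) = 32224114 subsets S of size 7, where X_S = 1 if the K_7 on S is monochromatic.
For a fixed S, the K_7 on S has C(7, 2) = 21 edges. P[all 21 edges red] = (1/2)^21, and likewise for blue, so P[monochromatic] = 2·(1/2)^21 = 2^{1 − 21} = 1/1048576.
By linearity: E[X] = C(43, 7) · 2^{1 − 21} = 32224114 · 1/1048576 = 16112057/524288.
Numerically: E[X] ≈ 30.731.

E[X] = C(43,7)·2^(1−C(7,2)) = 16112057/524288 ≈ 30.731.


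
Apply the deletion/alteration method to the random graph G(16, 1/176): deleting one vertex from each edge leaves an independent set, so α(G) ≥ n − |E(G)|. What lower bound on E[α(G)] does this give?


E[|E(G)|] = C(16, 2)·p = 120 · (1/176) = 15/22.
E[α(G)] ≥ n − E[|E(G)|] = 16 − 15/22 = 337/22.
Numerically: ≈ 15.318.
(This is only a lower bound; the true E[α(G)] may be larger.)

E[α(G)] ≥ 337/22 ≈ 15.318.


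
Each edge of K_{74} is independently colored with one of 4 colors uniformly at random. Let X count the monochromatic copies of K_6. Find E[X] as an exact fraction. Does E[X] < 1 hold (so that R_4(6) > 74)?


E[X] = C(74, 6) · 4^{1 − 15} = 185250786 · 4^{−14} = 185250786/268435456.
As a reduced fraction: E[X] = 92625393/134217728 ≈ 0.69011.
Is E[X] < 1? YES.
Since E[X] < 1, there exists a 4-coloring of K_{74} with no monochromatic K_6; hence R_4(6) > 74.

E[X] = 92625393/134217728 ≈ 0.69011; E[X] < 1, so R_4(6) > 74.


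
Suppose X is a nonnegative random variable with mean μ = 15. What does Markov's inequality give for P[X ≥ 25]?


μ = E[X] = 15, a = 25.
Markov: P[X ≥ 25] ≤ μ/a = (15)/25 = 3/5.
Numerically: ≈ 0.6000.
(Since a = 25 > μ = 15.0000, the bound 3/5 is < 1 and informative.)

P[X ≥ 25] ≤ 3/5 ≈ 0.6000.


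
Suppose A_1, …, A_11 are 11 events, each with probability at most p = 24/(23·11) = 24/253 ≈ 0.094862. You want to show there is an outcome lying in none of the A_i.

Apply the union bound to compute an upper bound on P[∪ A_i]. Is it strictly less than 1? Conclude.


Union bound: P[∪_{i=1}^{11} A_i] ≤ Σ_i P[A_i] ≤ 11·p = 11·(24/253) = 24/23.
Numerically: 24/23 ≈ 1.043478.
Is 24/23 < 1? NO.
Since the bound 24/23 is ≥ 1, the union bound is uninformative here; it does NOT by itself certify existence.

11·p = 24/23 ≈ 1.043478; existence NOT certified by the union bound.


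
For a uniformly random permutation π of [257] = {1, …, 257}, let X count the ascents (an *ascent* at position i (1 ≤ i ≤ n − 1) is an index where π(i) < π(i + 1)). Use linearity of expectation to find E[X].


Write X = Σ X_I over i = 1, …, 256, with X_I the indicator of one ascent.
There are 256 indicators.
For each fixed i, the pair (π(i), π(i+1)) is a uniformly random ordered pair of distinct values from {1, …, 257}; by symmetry P[π(i) < π(i+1)] = 1/2.
By linearity: E[X] = 256 · (1/2) = (257 − 1) · (1/2) = 128 ≈ 128.000.

E[X] = 128 = 128.000.


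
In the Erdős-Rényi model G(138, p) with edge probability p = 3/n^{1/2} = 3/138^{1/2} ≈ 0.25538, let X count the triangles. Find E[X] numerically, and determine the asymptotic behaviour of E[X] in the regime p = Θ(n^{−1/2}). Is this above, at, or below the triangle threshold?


Number of potential triangles: C(138, 3) = 428536.
Each occurs with probability p³ ≈ (0.25538)³ ≈ 1.6655019e-02.
By linearity: E[X] = C(138, 3)·p³ ≈ 428536 · 1.6655019e-02 ≈ 7137.27526.
Since α = 1/2 < 1, p = c/n^{1/2} ≫ 1/n is above the triangle threshold p ~ 1/n. Asymptotically E[X] ~ (c³/6)·n^{3(1−α)} = (3³/6)·n^{1.5} → ∞; triangles are abundant w.h.p.

E[X] ≈ 7137.27526; in regime p = Θ(1/n^{1/2}) E[X] diverges (above the triangle threshold p ~ 1/n).


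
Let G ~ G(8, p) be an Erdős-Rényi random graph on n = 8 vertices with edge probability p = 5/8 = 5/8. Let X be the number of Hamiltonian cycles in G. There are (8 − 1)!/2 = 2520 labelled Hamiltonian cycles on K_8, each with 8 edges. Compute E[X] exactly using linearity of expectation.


K_8 has (8 − 1)!/2 = 2520 labelled Hamiltonian cycles.
For each such Hamiltonian cycle H, let X_H = 1 if all 8 edges of H are present in G. Then P[X_H = 1] = p^{8} = (5/8)^{8} = 390625/16777216.
By linearity of expectation: E[X] = Σ_H E[X_H] = 2520 · p^{8} = 2520 · 390625/16777216 = 123046875/2097152.
Numerically: E[X] ≈ 58.7.

E[X] = 2520 · (5/8)^{8} = 123046875/2097152 ≈ 58.7.


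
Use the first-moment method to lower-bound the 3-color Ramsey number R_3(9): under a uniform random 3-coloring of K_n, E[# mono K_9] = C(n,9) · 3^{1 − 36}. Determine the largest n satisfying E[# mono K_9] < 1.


We need C(n, 9) · 3^{1 − 36} < 1, i.e. C(n, 9) < 3^{36 − 1} = 50031545098999707.
Check values of n near the boundary:
  n = 297: C(297, 9) = 43842345008337645; 43842345008337645 < 50031545098999707? YES
  n = 298: C(298, 9) = 45207677551849890; 45207677551849890 < 50031545098999707? YES
  n = 299: C(299, 9) = 46610674441390059; 46610674441390059 < 50031545098999707? YES
  n = 300: C(300, 9) = 48052241692154700; 48052241692154700 < 50031545098999707? YES
  n = 301: C(301, 9) = 49533303936090975; 49533303936090975 < 50031545098999707? YES
  n = 302: C(302, 9) = 51054804739588650; 51054804739588650 < 50031545098999707? NO
The largest n with C(n, 9) < 50031545098999707 is n = 301 (where E[X] = 16511101312030325/16677181699666569 ≈ 0.9900). Hence R_3(9) > 301, i.e. R_3(9) ≥ 302.

Largest n = 301; hence R_3(9) > 301.


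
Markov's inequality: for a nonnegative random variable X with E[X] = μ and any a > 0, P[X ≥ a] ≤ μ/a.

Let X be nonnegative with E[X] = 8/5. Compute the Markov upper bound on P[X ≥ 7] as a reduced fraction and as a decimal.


μ = E[X] = 8/5, a = 7.
Markov: P[X ≥ 7] ≤ μ/a = (8/5)/7 = 8/35.
Numerically: ≈ 0.2286.
(Since a = 7 > μ = 1.6000, the bound 8/35 is < 1 and informative.)

P[X ≥ 7] ≤ 8/35 ≈ 0.2286.


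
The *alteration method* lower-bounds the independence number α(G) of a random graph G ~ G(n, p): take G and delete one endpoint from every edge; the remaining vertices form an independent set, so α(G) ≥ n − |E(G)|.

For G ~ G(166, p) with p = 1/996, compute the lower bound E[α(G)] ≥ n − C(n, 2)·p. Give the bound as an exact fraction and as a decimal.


E[|E(G)|] = C(166, 2)·p = 13695 · (1/996) = 55/4.
E[α(G)] ≥ n − E[|E(G)|] = 166 − 55/4 = 609/4.
Numerically: ≈ 152.2500.
(This is only a lower bound; the true E[α(G)] may be larger.)

E[α(G)] ≥ 609/4 ≈ 152.2500.


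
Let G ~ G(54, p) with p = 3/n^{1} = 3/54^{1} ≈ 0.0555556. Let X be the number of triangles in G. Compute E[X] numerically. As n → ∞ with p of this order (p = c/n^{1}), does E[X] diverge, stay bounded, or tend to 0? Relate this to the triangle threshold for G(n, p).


Number of potential triangles: C(54, 3) = 24804.
Each occurs with probability p³ ≈ (0.0555556)³ ≈ 1.71467764e-04.
By linearity: E[X] = C(54, 3)·p³ ≈ 24804 · 1.71467764e-04 ≈ 4.253086.
Here α = 1, so p = 3/n is exactly at the triangle threshold p ~ 1/n. Asymptotically E[X] → c³/6 = 3³/6 = 9/2 ≈ 4.500000, a bounded constant. In this regime the triangle count is asymptotically Poisson(c³/6).

E[X] ≈ 4.253086; in regime p = Θ(1/n^{1}) E[X] stays bounded (at the triangle threshold p ~ 1/n).


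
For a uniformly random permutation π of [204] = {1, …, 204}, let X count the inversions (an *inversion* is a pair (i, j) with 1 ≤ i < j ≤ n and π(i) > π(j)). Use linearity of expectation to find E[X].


Write X = Σ X_I over the C(204, 2) = 20706 pairs i < j, with X_I the indicator of one inversion.
There are 20706 indicators.
For each fixed pair i < j, the values π(i) and π(j) are two distinct elements of {1, …, 204} in uniformly random order; by symmetry P[π(i) > π(j)] = 1/2.
By linearity: E[X] = 20706 · (1/2) = C(204, 2) · (1/2) = 20706/2 = 10353 ≈ 10353.00000.

E[X] = 10353 = 10353.00000.


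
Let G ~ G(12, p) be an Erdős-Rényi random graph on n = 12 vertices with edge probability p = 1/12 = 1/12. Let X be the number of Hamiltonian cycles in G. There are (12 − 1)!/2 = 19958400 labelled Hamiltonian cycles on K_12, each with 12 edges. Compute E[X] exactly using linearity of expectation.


K_12 has (12 − 1)!/2 = 19958400 labelled Hamiltonian cycles.
For each such Hamiltonian cycle H, let X_H = 1 if all 12 edges of H are present in G. Then P[X_H = 1] = p^{12} = (1/12)^{12} = 1/8916100448256.
Summing the indicators: E[X] = Σ_H E[X_H] = 19958400 · p^{12} = 19958400 · 1/8916100448256 = 1925/859963392.
Numerically: E[X] ≈ 2.23847e-06.

E[X] = 19958400 · (1/12)^{12} = 1925/859963392 ≈ 2.23847e-06.


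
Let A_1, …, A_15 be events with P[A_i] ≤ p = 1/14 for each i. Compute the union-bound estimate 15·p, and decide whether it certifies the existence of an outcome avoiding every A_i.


Union bound: P[∪_{i=1}^{15} A_i] ≤ Σ_i P[A_i] ≤ 15·p = 15·(1/14) = 15/14.
Numerically: 15/14 ≈ 1.07143.
Is 15/14 < 1? NO.
Since the bound 15/14 is ≥ 1, the union bound is uninformative here; it does NOT by itself certify existence.

15·p = 15/14 ≈ 1.07143; existence NOT certified by the union bound.


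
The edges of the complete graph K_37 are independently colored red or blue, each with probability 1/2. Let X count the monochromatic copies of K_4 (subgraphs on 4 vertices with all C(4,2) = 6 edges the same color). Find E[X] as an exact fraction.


Let X = Σ_S X_S over the C(37, 4) = 66045 subsets S of size 4, where X_S = 1 if the K_4 on S is monochromatic.
For a fixed S, the K_4 on S has C(4, 2) = 6 edges. P[all 6 edges red] = (1/2)^6, and likewise for blue, so P[monochromatic] = 2·(1/2)^6 = 2^{1 − 6} = 1/32.
Summing: E[X] = C(37, 4) · 2^{1 − 6} = 66045 · 1/32 = 66045/32.
Numerically: E[X] ≈ 2063.9062.

E[X] = C(37,4)·2^(1−C(4,2)) = 66045/32 ≈ 2063.9062.


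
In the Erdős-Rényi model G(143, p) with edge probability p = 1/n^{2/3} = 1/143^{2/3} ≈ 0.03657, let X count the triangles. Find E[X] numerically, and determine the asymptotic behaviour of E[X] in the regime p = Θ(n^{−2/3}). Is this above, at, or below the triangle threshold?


Number of potential triangles: C(143, 3) = 477191.
Each occurs with probability p³ ≈ (0.03657)³ ≈ 4.890215e-05.
By linearity: E[X] = C(143, 3)·p³ ≈ 477191 · 4.890215e-05 ≈ 23.3357.
Since α = 2/3 < 1, p = c/n^{2/3} ≫ 1/n is above the triangle threshold p ~ 1/n. Asymptotically E[X] ~ (c³/6)·n^{3(1−α)} = (1³/6)·n^{1} → ∞; triangles are abundant w.h.p.

E[X] ≈ 23.3357; in regime p = Θ(1/n^{2/3}) E[X] diverges (above the triangle threshold p ~ 1/n).


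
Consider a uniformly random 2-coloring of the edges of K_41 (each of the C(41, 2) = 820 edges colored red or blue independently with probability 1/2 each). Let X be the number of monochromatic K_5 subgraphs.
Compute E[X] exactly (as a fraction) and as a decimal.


Let X = Σ_S X_S over the C(41, 5) = 749398 subsets S of size 5, where X_S = 1 if the K_5 on S is monochromatic.
For a fixed S, the K_5 on S has C(5, 2) = 10 edges. P[all 10 edges red] = (1/2)^10, and likewise for blue, so P[monochromatic] = 2·(1/2)^10 = 2^{1 − 10} = 1/512.
Summing: E[X] = C(41, 5) · 2^{1 − 10} = 749398 · 1/512 = 374699/256.
Numerically: E[X] ≈ 1463.6680.

E[X] = C(41,5)·2^(1−C(5,2)) = 374699/256 ≈ 1463.6680.


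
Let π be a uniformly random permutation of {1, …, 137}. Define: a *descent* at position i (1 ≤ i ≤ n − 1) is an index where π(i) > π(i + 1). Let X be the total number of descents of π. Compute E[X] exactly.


Write X = Σ X_I over i = 1, …, 136, with X_I the indicator of one descent.
There are 136 indicators.
For each fixed i, the pair (π(i), π(i+1)) is a uniformly random ordered pair of distinct values from {1, …, 137}; by symmetry P[π(i) > π(i+1)] = 1/2.
By linearity: E[X] = 136 · (1/2) = (137 − 1) · (1/2) = 68 ≈ 68.00000.

E[X] = 68 = 68.00000.
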